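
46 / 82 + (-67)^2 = 184072 / 41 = 4489.56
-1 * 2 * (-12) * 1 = 24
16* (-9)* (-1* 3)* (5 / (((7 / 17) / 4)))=146880 / 7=20982.86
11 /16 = 0.69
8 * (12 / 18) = 16 / 3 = 5.33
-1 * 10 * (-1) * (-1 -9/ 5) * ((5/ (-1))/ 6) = 70/ 3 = 23.33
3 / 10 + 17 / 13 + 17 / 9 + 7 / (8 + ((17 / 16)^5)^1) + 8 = 28104300031 / 2295180810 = 12.24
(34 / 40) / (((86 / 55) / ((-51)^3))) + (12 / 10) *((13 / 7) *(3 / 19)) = -16495734609 / 228760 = -72109.35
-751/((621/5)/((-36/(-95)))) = -3004/1311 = -2.29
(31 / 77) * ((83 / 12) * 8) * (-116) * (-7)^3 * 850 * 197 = 4897889726800 / 33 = 148420900812.12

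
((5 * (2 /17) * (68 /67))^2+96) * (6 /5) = 2595264 /22445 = 115.63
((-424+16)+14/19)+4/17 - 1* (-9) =-398.03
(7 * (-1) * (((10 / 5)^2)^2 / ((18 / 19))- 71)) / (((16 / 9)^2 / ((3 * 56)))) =20134.41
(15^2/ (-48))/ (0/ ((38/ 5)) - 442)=75/ 7072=0.01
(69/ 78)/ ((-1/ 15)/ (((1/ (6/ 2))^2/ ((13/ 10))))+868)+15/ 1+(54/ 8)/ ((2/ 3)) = 113306893/ 4509544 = 25.13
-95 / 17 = -5.59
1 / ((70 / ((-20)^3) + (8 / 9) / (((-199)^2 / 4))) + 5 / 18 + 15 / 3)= 95042400 / 500789579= 0.19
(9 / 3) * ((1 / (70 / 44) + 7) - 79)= -7494 / 35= -214.11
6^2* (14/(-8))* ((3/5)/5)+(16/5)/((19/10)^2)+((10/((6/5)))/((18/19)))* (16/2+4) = 8031689/81225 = 98.88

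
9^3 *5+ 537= 4182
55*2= 110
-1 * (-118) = 118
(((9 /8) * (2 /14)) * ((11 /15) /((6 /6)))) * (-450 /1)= -1485 /28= -53.04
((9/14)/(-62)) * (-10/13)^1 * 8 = 180/2821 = 0.06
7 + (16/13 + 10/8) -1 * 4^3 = -2835/52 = -54.52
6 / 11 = 0.55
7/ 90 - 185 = -16643/ 90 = -184.92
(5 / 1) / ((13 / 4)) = 20 / 13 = 1.54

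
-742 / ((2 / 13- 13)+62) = -9646 / 639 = -15.10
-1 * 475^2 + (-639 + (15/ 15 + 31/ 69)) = -15612116/ 69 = -226262.55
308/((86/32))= 4928/43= 114.60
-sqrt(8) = -2 * sqrt(2) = -2.83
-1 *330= -330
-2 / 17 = -0.12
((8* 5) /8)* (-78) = -390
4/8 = 1/2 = 0.50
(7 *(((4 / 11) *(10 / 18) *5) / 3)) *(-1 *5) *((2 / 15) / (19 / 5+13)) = -250 / 2673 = -0.09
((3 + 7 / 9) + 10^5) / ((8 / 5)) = 62502.36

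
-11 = -11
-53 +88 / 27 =-1343 / 27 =-49.74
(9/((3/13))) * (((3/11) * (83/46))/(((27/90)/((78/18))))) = 70135/253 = 277.21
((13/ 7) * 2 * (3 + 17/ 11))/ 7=1300/ 539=2.41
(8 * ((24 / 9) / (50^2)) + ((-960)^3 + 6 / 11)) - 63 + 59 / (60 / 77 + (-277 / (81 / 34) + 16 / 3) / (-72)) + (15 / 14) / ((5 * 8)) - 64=-1064627289409626648373 / 1203327510000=-884736100.99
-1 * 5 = -5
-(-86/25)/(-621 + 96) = -86/13125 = -0.01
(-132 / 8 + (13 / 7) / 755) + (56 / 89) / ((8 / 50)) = -11820231 / 940730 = -12.56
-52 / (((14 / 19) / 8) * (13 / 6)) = -260.57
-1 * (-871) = 871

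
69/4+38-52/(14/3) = 1235/28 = 44.11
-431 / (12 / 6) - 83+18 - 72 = -705 / 2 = -352.50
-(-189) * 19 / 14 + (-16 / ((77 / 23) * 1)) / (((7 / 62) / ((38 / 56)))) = 1718797 / 7546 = 227.78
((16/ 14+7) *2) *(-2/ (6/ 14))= -76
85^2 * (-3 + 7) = 28900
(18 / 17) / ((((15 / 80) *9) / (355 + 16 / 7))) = 80032 / 357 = 224.18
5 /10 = 1 /2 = 0.50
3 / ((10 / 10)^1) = 3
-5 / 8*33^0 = -5 / 8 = -0.62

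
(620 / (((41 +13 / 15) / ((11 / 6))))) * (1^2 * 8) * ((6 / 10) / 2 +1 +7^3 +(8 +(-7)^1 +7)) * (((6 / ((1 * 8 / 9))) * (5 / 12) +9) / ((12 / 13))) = 4919499585 / 5024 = 979199.76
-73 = -73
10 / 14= 5 / 7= 0.71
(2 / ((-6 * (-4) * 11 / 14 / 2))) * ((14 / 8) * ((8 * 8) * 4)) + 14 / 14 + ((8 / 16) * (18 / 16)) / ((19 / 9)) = 96.30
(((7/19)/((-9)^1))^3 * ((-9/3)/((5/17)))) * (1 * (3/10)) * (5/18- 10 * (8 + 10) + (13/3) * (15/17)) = -738479/20000844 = -0.04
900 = 900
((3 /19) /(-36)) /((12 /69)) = -23 /912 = -0.03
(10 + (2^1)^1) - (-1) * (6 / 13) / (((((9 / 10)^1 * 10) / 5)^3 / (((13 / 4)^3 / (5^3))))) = 93481 / 7776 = 12.02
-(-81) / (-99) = -9 / 11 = -0.82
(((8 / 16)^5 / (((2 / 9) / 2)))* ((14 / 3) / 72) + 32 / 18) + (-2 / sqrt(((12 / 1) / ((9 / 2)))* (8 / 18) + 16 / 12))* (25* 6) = 2069 / 1152 - 450* sqrt(51) / 17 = -187.24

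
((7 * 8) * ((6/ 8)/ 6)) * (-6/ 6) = -7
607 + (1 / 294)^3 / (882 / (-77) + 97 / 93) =54764586423955 / 90221723928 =607.00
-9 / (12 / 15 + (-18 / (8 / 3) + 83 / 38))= 380 / 159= 2.39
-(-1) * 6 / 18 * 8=8 / 3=2.67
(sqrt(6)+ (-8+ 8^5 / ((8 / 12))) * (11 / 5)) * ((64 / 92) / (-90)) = -4324672 / 5175 - 8 * sqrt(6) / 1035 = -835.70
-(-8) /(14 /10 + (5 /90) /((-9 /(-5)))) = 6480 /1159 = 5.59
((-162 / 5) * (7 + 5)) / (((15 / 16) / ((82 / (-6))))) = 141696 / 25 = 5667.84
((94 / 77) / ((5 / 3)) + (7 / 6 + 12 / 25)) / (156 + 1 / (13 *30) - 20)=357227 / 20420785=0.02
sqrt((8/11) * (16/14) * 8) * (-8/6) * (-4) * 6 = 512 * sqrt(154)/77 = 82.52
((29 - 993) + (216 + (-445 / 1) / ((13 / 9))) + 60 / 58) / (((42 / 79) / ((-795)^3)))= 5262819833849625 / 5278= 997123879092.39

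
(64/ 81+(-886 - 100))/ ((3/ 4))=-1313.61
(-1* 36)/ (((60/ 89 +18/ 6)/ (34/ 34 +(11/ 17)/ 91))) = -1663944/ 168623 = -9.87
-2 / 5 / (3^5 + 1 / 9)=-9 / 5470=-0.00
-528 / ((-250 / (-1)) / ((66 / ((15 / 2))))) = -11616 / 625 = -18.59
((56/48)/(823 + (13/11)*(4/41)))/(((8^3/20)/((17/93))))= 53669/5302874880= 0.00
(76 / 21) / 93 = 76 / 1953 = 0.04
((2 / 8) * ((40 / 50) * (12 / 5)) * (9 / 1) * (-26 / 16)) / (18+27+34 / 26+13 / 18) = -0.15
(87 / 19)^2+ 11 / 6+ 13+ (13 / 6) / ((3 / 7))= 132740 / 3249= 40.86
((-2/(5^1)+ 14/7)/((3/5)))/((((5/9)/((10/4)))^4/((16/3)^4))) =884736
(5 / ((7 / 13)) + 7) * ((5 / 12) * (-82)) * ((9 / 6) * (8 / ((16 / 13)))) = -5425.18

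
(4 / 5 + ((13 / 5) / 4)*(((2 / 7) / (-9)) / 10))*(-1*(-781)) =623.19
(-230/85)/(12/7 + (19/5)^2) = -8050/48059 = -0.17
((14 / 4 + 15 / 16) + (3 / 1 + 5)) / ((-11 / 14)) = -1393 / 88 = -15.83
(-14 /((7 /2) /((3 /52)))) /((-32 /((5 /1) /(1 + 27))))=15 /11648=0.00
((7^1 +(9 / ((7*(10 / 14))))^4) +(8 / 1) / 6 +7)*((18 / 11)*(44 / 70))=83028 / 3125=26.57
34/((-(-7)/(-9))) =-306/7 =-43.71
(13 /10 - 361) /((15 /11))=-13189 /50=-263.78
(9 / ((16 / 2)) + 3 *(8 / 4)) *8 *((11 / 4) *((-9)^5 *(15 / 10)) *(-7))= 777498183 / 8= 97187272.88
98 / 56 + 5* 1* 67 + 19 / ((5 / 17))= 8027 / 20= 401.35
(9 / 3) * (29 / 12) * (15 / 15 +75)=551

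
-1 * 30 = -30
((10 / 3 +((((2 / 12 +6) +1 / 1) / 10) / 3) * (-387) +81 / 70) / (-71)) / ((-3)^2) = 0.14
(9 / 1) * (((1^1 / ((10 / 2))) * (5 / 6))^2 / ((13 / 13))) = 1 / 4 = 0.25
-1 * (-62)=62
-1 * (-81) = 81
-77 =-77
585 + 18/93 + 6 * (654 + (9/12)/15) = 1397943/310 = 4509.49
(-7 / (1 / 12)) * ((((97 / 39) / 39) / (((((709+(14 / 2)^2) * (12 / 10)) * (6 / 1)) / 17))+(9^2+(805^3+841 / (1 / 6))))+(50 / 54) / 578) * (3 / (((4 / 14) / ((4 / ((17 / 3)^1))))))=-306610308892942578601 / 944047689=-324782648658.06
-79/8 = -9.88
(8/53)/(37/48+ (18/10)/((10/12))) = 9600/186401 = 0.05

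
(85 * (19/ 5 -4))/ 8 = -17/ 8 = -2.12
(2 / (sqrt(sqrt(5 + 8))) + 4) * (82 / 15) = 164 * 13^(3 / 4) / 195 + 328 / 15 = 27.62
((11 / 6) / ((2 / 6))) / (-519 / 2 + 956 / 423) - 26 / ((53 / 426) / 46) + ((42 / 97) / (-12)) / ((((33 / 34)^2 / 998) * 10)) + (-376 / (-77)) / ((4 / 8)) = -81936910179957829 / 8528689582875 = -9607.21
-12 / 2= -6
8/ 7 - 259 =-1805/ 7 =-257.86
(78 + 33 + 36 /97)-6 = 10221 /97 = 105.37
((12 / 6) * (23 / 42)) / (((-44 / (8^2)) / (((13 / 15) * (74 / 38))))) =-177008 / 65835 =-2.69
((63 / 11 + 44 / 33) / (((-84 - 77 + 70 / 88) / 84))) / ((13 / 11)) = -41008 / 13091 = -3.13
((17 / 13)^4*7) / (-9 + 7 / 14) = -68782 / 28561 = -2.41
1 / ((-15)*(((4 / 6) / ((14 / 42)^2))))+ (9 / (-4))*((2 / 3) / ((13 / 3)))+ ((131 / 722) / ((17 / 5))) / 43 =-0.36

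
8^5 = 32768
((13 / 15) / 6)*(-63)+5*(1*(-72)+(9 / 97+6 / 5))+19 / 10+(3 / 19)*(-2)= -3327093 / 9215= -361.05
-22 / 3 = -7.33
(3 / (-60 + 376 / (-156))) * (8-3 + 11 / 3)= -507 / 1217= -0.42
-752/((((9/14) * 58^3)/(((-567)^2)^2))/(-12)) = 181353884121648/24389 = 7435888479.30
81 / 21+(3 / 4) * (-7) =-39 / 28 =-1.39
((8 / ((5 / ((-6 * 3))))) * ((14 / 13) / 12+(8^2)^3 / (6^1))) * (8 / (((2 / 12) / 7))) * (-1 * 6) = 164886817536 / 65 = 2536720269.78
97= 97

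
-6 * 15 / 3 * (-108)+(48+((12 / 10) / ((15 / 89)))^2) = 2086684 / 625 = 3338.69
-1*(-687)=687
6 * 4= 24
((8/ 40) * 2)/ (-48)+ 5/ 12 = 49/ 120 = 0.41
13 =13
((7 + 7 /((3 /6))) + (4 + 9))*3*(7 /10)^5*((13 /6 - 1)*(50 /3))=2000033 /6000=333.34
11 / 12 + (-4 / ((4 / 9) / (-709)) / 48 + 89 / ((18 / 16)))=212.97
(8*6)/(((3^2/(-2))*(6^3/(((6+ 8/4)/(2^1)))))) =-0.20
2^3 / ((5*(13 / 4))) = 32 / 65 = 0.49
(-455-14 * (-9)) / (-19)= 329 / 19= 17.32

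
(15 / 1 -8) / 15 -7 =-98 / 15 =-6.53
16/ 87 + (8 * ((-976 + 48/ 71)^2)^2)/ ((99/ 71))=5334785031050616868720/ 1027562481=5191689196221.85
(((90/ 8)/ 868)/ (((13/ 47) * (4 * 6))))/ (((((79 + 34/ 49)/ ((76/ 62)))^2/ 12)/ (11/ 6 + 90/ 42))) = 0.00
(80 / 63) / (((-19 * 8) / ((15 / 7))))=-50 / 2793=-0.02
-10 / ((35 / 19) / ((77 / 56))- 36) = 1045 / 3622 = 0.29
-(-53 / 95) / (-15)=-53 / 1425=-0.04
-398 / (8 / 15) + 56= -2761 / 4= -690.25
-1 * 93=-93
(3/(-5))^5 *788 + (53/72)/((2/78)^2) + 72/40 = 26503753/25000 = 1060.15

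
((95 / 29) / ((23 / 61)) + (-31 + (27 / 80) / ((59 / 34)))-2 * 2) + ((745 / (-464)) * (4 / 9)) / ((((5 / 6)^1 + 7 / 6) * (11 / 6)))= -1366800601 / 51945960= -26.31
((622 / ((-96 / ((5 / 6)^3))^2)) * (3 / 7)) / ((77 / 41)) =199234375 / 38626689024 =0.01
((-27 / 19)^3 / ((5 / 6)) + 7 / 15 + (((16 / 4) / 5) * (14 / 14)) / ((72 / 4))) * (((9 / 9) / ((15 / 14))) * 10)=-5068700 / 185193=-27.37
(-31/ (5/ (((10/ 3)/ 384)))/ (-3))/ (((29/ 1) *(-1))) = -31/ 50112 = -0.00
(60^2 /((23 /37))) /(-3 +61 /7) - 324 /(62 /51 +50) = 15126417 /15019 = 1007.15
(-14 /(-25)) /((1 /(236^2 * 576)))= 449132544 /25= 17965301.76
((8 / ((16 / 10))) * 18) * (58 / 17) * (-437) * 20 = -45622800 / 17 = -2683694.12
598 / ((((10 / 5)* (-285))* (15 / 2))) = -598 / 4275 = -0.14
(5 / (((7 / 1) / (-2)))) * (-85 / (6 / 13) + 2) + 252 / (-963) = 584167 / 2247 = 259.98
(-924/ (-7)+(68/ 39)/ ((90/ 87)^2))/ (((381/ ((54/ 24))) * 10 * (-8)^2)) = 1172597/ 950976000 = 0.00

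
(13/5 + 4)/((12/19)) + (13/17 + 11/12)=6187/510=12.13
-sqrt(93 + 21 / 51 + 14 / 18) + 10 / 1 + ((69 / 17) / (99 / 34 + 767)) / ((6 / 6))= 261908 / 26177 - sqrt(244987) / 51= 0.30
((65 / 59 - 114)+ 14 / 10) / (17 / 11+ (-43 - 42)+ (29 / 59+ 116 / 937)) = 113005948 / 83959345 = 1.35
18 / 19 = 0.95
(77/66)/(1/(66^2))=5082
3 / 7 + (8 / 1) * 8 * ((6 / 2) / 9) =457 / 21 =21.76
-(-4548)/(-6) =-758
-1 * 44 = -44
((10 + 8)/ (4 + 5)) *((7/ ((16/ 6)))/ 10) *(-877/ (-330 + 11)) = 18417/ 12760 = 1.44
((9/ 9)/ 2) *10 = 5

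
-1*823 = -823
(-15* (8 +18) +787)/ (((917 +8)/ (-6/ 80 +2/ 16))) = 397/ 18500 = 0.02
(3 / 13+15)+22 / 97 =19492 / 1261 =15.46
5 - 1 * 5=0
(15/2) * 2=15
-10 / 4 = -5 / 2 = -2.50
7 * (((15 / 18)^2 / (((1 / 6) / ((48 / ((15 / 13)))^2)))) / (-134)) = -75712 / 201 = -376.68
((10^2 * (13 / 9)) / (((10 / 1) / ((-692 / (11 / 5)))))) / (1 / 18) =-899600 / 11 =-81781.82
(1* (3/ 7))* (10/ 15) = 2/ 7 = 0.29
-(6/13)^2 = -36/169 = -0.21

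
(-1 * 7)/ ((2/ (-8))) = 28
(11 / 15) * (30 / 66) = 1 / 3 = 0.33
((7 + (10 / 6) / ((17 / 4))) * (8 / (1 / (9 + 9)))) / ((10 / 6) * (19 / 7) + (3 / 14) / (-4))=238.12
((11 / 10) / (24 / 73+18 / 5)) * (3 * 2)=803 / 478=1.68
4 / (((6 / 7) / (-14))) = -65.33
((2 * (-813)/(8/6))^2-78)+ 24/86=1487102.53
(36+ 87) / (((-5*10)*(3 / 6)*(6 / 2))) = -41 / 25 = -1.64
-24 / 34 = -12 / 17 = -0.71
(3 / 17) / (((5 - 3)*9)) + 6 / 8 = 155 / 204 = 0.76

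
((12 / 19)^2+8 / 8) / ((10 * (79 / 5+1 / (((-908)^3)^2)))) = 141506527453161359360 / 15982671906680034883341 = 0.01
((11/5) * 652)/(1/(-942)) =-6756024/5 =-1351204.80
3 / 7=0.43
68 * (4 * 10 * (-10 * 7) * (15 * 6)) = -17136000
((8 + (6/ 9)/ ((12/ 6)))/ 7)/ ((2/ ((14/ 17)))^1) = 25/ 51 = 0.49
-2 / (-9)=2 / 9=0.22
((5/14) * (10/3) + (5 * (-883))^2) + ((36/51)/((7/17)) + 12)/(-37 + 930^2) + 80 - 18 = 354021335667164/18162123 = 19492288.19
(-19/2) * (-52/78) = 19/3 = 6.33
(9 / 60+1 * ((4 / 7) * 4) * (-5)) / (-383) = 0.03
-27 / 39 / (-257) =9 / 3341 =0.00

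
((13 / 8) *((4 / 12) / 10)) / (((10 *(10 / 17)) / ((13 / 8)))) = 2873 / 192000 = 0.01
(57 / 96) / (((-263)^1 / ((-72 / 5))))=171 / 5260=0.03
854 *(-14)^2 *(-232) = -38833088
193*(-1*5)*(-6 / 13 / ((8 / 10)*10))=2895 / 52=55.67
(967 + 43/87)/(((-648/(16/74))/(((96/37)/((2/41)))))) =-55216832/3215781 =-17.17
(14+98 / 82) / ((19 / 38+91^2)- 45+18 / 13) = 16198 / 8781585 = 0.00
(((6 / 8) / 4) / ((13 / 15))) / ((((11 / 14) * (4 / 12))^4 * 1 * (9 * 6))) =324135 / 380666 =0.85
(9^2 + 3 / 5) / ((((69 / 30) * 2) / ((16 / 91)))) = 6528 / 2093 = 3.12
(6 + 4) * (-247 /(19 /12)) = -1560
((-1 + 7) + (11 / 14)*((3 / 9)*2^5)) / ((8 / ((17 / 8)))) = 2567 / 672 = 3.82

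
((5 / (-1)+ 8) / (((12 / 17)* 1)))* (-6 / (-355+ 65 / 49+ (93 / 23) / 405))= 7759395 / 107616262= 0.07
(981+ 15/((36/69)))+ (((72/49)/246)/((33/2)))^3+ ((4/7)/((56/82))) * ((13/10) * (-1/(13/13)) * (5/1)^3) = 37720744965724559/43169583345196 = 873.78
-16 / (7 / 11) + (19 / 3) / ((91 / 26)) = -70 / 3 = -23.33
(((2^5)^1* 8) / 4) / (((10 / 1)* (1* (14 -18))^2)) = 0.40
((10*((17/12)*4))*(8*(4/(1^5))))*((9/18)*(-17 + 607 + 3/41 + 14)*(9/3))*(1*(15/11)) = 1010493600/451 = 2240562.31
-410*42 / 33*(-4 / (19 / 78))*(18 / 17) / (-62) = -16117920 / 110143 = -146.34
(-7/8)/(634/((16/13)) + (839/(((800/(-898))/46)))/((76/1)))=13300/834453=0.02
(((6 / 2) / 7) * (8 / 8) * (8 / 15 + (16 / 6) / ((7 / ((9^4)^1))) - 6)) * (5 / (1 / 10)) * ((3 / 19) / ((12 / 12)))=7855980 / 931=8438.22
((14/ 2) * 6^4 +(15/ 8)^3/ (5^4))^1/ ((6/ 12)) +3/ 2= 23226267/ 1280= 18145.52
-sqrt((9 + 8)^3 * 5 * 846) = -4558.73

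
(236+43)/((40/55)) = 3069/8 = 383.62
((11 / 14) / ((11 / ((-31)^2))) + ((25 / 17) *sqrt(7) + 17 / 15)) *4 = 100 *sqrt(7) / 17 + 29306 / 105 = 294.67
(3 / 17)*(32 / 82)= 48 / 697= 0.07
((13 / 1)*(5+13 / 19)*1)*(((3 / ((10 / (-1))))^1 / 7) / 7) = -2106 / 4655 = -0.45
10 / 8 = 5 / 4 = 1.25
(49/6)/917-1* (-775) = 609157/786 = 775.01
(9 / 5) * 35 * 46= 2898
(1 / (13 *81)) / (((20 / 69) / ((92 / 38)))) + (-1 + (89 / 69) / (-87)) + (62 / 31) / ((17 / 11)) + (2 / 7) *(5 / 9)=2360606957 / 5293385370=0.45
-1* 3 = -3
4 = 4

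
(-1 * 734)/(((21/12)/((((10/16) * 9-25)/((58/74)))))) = 2104745/203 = 10368.20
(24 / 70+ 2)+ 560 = 19682 / 35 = 562.34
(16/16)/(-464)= -1/464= -0.00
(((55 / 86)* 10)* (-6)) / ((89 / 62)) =-102300 / 3827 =-26.73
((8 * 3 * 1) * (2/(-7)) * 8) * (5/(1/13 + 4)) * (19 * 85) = -40310400/371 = -108653.37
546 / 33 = 182 / 11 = 16.55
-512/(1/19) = -9728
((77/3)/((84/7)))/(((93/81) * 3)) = 77/124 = 0.62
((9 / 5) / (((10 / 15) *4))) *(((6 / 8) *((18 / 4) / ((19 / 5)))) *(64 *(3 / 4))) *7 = 15309 / 76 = 201.43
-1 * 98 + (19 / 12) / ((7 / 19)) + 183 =7501 / 84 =89.30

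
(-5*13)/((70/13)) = -169/14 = -12.07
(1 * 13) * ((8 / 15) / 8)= 13 / 15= 0.87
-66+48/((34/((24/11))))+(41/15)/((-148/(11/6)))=-156807457/2490840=-62.95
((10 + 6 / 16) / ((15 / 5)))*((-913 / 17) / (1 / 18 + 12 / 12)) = -227337 / 1292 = -175.96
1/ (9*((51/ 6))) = 2/ 153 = 0.01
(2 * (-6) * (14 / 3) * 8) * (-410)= 183680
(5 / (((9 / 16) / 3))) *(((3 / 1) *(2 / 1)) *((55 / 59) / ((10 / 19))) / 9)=31.49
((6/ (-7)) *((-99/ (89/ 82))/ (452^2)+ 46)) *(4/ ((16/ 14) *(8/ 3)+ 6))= -3763856061/ 215923790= -17.43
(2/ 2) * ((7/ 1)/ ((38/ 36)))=6.63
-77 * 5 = -385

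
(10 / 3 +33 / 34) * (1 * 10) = 2195 / 51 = 43.04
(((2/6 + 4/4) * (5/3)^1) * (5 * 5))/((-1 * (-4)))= 125/9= 13.89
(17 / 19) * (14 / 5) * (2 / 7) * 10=136 / 19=7.16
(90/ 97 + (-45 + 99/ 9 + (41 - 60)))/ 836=-5051/ 81092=-0.06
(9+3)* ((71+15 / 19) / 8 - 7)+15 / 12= 1895 / 76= 24.93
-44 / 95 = -0.46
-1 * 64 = -64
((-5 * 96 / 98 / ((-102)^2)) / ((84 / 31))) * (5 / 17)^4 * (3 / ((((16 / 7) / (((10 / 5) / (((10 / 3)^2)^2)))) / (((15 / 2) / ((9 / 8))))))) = -6975 / 37847708192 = -0.00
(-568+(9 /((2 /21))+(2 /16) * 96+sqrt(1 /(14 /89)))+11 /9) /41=-8285 /738+sqrt(1246) /574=-11.16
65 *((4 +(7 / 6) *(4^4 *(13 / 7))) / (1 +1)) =18156.67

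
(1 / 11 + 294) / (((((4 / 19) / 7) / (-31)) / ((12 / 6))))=-13337905 / 22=-606268.41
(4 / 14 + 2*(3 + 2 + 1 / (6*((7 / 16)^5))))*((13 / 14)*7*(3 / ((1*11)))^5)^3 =17012748103767 / 580223223003048317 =0.00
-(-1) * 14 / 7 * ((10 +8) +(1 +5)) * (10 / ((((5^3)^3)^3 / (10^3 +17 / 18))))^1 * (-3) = -288272 / 1490116119384765625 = -0.00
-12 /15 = -4 /5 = -0.80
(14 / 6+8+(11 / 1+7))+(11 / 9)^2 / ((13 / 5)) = 30440 / 1053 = 28.91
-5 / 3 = -1.67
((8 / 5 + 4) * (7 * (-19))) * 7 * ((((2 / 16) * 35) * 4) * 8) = -729904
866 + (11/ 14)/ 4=48507/ 56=866.20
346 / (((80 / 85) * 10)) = 2941 / 80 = 36.76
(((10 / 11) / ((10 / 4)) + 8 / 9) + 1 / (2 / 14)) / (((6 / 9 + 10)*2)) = 817 / 2112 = 0.39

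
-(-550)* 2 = 1100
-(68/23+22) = -574/23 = -24.96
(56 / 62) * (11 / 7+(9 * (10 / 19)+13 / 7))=4344 / 589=7.38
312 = 312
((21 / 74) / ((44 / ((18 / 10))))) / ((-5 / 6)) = -567 / 40700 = -0.01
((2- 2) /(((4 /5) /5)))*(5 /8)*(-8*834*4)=0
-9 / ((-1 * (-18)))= -1 / 2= -0.50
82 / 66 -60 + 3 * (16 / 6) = -1675 / 33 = -50.76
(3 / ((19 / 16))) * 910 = 43680 / 19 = 2298.95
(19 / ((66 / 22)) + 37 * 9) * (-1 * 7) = -7126 / 3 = -2375.33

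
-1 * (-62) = 62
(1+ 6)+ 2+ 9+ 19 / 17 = 325 / 17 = 19.12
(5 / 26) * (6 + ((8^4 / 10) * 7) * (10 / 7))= 10255 / 13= 788.85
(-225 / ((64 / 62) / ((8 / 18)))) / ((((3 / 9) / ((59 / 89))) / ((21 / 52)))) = -2880675 / 37024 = -77.81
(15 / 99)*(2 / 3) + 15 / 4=1525 / 396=3.85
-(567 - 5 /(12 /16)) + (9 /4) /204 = -457223 /816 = -560.32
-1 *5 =-5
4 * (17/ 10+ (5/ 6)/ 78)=4003/ 585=6.84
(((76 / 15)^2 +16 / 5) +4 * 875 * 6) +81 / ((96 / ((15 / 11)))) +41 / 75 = 21030.57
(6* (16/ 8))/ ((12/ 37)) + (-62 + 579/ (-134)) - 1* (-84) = 7327/ 134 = 54.68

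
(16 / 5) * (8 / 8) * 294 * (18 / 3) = 5644.80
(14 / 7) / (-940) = -1 / 470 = -0.00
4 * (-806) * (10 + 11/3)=-132184/3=-44061.33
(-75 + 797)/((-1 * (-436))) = 361/218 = 1.66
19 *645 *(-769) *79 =-744503505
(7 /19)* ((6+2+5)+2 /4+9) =315 /38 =8.29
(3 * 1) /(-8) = -0.38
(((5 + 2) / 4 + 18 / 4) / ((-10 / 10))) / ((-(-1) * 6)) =-25 / 24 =-1.04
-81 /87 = -27 /29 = -0.93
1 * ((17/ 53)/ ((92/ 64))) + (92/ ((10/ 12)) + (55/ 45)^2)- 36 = 37578563/ 493695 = 76.12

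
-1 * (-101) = 101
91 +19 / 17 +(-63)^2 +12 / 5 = 4063.52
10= 10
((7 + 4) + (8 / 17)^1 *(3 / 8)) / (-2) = -95 / 17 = -5.59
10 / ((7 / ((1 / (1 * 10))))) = 1 / 7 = 0.14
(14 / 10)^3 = 343 / 125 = 2.74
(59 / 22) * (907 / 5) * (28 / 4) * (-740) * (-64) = 1774062976 / 11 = 161278452.36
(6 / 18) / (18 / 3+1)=1 / 21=0.05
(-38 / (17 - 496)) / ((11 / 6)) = 228 / 5269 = 0.04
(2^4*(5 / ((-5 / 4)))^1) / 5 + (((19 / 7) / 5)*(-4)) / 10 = -2278 / 175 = -13.02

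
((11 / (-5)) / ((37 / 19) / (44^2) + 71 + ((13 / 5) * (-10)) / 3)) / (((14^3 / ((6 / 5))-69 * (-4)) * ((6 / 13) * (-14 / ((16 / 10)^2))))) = 31560672 / 5784142839125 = 0.00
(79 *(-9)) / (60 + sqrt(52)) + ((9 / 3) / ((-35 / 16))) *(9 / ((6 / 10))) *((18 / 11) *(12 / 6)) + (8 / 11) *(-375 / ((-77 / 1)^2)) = -4592903811 / 57849253 + 711 *sqrt(13) / 1774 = -77.95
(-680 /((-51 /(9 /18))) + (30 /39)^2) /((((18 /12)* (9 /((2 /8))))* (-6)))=-0.02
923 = 923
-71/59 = -1.20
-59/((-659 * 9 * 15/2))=118/88965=0.00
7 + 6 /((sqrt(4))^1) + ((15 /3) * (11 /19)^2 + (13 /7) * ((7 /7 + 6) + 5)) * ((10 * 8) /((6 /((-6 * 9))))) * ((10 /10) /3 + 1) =-58103690 /2527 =-22993.15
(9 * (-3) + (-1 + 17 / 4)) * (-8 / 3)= 190 / 3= 63.33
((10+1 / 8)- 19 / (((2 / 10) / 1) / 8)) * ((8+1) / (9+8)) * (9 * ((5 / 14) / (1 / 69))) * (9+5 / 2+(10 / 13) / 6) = -7240540185 / 7072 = -1023832.04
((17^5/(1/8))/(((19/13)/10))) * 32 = 47252840960/19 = 2486991629.47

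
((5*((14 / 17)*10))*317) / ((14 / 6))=95100 / 17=5594.12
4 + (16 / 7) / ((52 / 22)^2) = 5216 / 1183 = 4.41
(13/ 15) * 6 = 26/ 5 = 5.20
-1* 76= -76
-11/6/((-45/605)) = 1331/54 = 24.65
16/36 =4/9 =0.44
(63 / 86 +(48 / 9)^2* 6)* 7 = 309547 / 258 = 1199.79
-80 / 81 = -0.99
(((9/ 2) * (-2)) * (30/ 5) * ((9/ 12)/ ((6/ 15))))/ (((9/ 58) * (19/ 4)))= -2610/ 19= -137.37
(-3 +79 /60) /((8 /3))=-101 /160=-0.63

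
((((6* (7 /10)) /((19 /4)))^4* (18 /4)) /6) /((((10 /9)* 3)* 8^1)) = 7001316 /407253125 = 0.02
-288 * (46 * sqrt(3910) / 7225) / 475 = -13248 * sqrt(3910) / 3431875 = -0.24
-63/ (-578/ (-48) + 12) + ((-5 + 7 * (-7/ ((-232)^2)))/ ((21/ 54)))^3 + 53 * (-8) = -9848804332164707061737/ 3857517061158699008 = -2553.15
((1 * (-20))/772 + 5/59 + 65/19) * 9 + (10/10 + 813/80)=735280429/17308240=42.48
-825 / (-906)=275 / 302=0.91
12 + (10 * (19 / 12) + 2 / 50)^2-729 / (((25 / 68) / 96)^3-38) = 67347021874473839711 / 237851859657397500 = 283.15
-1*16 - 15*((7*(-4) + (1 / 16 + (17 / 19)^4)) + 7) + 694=2048540193 / 2085136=982.45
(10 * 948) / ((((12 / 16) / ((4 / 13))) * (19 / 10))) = 505600 / 247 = 2046.96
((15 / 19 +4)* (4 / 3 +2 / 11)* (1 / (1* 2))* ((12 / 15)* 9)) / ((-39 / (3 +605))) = -4480 / 11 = -407.27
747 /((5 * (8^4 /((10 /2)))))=747 /4096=0.18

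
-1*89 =-89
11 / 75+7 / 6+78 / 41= 19777 / 6150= 3.22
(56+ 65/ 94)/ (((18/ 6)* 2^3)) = 5329/ 2256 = 2.36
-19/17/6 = -19/102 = -0.19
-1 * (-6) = 6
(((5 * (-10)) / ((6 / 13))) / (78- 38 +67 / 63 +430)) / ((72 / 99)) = -75075 / 237416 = -0.32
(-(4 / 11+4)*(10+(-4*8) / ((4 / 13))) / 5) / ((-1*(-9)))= 1504 / 165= 9.12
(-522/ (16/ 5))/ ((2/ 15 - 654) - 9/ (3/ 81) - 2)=19575/ 107864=0.18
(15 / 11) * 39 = 585 / 11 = 53.18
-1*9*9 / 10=-81 / 10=-8.10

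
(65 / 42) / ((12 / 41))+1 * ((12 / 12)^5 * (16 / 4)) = 4681 / 504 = 9.29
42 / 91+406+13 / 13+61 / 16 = 411.27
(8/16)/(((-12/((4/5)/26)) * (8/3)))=-0.00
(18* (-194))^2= 12194064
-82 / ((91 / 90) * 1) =-7380 / 91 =-81.10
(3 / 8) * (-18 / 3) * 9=-81 / 4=-20.25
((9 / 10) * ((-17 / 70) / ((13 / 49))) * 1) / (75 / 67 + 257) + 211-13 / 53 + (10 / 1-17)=242781474679 / 1191556600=203.75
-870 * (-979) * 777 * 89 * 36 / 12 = 176699054070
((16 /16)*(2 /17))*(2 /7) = 4 /119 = 0.03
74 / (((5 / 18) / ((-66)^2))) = 5802192 / 5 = 1160438.40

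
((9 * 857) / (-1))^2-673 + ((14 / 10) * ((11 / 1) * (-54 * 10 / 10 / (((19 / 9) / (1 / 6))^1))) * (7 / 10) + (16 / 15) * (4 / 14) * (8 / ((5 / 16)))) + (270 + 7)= 1186824200159 / 19950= 59489934.85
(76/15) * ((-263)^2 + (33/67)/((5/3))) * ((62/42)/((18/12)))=109185116368/316575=344894.94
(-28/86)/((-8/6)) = 21/86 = 0.24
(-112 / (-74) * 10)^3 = 175616000 / 50653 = 3467.04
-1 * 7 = -7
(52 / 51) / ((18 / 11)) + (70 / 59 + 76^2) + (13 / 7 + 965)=1278566228 / 189567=6744.67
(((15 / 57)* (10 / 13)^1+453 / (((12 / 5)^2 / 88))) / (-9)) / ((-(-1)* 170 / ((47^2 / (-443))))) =4531531555 / 200896956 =22.56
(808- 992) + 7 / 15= -2753 / 15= -183.53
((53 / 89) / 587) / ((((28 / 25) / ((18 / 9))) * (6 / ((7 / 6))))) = 1325 / 3761496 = 0.00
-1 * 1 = -1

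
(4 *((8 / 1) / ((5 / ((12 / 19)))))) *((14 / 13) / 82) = 2688 / 50635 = 0.05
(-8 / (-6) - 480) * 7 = -10052 / 3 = -3350.67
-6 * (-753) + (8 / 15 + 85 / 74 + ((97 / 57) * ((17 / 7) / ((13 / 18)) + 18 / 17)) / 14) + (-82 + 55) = 54009351233 / 12020190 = 4493.22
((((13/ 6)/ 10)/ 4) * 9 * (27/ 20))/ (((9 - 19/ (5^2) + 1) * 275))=351/ 1355200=0.00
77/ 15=5.13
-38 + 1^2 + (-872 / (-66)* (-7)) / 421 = -517093 / 13893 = -37.22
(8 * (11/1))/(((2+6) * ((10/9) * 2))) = 99/20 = 4.95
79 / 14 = 5.64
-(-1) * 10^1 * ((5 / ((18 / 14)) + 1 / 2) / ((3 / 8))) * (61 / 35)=38552 / 189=203.98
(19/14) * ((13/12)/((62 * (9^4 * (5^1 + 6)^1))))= 247/751733136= 0.00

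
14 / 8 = 7 / 4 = 1.75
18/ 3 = 6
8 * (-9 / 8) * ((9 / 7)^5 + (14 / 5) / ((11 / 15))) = -65.98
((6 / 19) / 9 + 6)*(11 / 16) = 4.15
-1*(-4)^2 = -16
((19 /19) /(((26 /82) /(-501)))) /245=-6.45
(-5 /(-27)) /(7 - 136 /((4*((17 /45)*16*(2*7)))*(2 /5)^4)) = -8960 /420687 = -0.02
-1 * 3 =-3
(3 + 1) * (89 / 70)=5.09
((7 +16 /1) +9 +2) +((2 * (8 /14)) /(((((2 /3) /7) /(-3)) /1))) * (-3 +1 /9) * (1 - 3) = -174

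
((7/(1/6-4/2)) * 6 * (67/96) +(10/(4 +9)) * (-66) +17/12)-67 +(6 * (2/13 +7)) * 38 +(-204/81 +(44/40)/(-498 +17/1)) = 657676229/439560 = 1496.21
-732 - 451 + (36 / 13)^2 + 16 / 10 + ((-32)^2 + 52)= -82583 / 845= -97.73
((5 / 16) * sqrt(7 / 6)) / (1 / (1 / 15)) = sqrt(42) / 288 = 0.02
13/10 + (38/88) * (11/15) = 97/60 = 1.62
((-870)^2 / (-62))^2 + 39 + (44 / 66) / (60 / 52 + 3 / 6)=18475952807263 / 123969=149036878.63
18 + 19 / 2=55 / 2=27.50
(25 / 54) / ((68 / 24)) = 25 / 153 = 0.16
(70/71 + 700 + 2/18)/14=448001/8946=50.08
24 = 24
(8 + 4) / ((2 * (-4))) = -3 / 2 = -1.50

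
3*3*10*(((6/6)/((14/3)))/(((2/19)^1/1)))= 2565/14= 183.21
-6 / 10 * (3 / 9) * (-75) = 15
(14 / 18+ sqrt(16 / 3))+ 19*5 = 4*sqrt(3) / 3+ 862 / 9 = 98.09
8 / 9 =0.89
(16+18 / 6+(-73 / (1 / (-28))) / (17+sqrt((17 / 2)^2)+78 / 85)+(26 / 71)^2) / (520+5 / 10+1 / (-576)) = 139828869440 / 754152216413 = 0.19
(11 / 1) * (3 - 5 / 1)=-22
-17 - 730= -747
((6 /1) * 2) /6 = 2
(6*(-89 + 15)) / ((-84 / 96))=3552 / 7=507.43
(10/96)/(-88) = -5/4224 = -0.00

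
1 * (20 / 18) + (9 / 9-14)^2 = 1531 / 9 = 170.11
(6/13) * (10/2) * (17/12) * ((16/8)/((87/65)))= 4.89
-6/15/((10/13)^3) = -2197/2500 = -0.88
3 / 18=1 / 6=0.17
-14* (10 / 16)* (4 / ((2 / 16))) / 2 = -140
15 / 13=1.15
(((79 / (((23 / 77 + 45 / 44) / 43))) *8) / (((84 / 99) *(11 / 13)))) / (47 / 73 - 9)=-38685036 / 11285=-3428.00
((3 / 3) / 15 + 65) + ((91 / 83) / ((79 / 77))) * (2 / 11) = 6418742 / 98355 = 65.26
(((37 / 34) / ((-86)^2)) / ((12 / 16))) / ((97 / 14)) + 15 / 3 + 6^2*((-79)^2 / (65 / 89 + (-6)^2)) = 183054480707198 / 29901552807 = 6121.91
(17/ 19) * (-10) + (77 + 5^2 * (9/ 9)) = 1768/ 19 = 93.05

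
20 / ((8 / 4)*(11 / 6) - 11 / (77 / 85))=-210 / 89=-2.36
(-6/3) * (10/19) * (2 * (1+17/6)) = -460/57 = -8.07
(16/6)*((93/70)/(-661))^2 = 5766/535228225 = 0.00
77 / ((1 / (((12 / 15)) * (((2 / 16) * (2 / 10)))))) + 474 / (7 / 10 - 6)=-232919 / 2650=-87.89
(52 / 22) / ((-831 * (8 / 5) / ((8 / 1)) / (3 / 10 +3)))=-0.05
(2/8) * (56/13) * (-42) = -588/13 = -45.23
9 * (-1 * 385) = -3465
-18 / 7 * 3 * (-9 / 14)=243 / 49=4.96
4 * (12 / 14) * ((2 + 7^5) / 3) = 134472 / 7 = 19210.29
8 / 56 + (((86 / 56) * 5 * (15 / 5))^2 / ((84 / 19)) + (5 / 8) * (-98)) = 1293401 / 21952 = 58.92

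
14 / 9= 1.56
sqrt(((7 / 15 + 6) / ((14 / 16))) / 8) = sqrt(10185) / 105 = 0.96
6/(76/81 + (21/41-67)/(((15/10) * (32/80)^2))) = -19926/916909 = -0.02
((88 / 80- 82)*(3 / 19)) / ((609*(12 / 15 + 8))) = -809 / 339416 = -0.00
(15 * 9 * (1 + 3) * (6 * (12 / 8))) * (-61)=-296460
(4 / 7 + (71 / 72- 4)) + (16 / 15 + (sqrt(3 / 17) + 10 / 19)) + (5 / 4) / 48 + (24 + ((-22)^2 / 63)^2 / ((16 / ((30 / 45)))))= sqrt(51) / 17 + 1855891699 / 72394560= 26.06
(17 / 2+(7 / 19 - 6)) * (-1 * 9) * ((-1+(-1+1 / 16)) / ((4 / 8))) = 30411 / 304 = 100.04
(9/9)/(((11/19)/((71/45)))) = 1349/495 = 2.73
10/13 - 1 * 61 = -60.23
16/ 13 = 1.23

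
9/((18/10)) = 5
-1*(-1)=1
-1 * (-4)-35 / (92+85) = 673 / 177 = 3.80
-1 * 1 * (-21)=21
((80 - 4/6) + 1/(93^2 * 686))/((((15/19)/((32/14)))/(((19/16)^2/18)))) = 645708516611/35884078272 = 17.99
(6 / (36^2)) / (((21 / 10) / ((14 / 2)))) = 0.02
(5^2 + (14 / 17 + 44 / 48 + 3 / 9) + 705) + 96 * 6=88949 / 68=1308.07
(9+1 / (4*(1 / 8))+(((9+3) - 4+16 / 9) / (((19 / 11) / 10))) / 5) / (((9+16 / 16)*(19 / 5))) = 3817 / 6498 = 0.59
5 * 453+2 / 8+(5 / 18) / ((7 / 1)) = 570853 / 252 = 2265.29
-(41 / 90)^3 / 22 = -68921 / 16038000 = -0.00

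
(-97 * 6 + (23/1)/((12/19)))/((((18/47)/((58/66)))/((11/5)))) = -8923561/3240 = -2754.19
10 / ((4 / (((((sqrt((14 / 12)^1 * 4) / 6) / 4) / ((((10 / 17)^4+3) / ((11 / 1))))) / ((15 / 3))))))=918731 * sqrt(42) / 37521072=0.16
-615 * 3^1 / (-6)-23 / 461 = 283469 / 922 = 307.45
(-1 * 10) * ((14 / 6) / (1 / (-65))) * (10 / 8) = 11375 / 6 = 1895.83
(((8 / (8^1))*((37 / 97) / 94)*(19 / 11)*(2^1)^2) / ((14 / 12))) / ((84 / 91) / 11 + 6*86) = 9139 / 196264950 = 0.00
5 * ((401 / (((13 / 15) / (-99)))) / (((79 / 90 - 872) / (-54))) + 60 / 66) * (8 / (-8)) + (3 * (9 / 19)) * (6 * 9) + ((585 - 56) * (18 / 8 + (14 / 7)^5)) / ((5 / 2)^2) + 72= 91812990375241 / 5325387925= 17240.62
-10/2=-5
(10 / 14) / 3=5 / 21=0.24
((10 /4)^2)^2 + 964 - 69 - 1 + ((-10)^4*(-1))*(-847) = 135534929 /16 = 8470933.06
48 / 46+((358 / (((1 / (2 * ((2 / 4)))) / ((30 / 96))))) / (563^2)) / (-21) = 1277998423 / 1224768216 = 1.04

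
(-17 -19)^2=1296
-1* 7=-7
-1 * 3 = -3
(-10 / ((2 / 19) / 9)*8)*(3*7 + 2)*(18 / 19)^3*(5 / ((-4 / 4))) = 241444800 / 361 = 668822.16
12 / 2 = 6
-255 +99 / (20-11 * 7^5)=-15712878 / 61619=-255.00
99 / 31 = 3.19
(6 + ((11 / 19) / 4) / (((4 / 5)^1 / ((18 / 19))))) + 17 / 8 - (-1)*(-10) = -615 / 361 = -1.70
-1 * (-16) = 16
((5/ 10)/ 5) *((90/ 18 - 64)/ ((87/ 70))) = -4.75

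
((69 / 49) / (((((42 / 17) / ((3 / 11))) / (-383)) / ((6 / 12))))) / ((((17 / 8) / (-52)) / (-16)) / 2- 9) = 1495133952 / 451971443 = 3.31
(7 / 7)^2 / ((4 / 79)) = 79 / 4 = 19.75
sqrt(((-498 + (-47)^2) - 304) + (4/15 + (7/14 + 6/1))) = sqrt(1272390)/30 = 37.60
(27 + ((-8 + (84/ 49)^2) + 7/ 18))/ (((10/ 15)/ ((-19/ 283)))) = -374167/ 166404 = -2.25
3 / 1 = 3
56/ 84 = 2/ 3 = 0.67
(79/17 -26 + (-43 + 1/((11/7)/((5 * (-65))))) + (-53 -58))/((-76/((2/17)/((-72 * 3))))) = -11911/4348872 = -0.00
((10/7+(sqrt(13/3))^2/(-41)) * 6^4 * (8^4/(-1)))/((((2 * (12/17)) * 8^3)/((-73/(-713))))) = -994.69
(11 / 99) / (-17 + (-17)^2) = 1 / 2448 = 0.00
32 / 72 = 4 / 9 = 0.44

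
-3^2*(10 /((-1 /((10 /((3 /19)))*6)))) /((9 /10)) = 38000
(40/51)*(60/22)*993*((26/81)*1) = 3442400/5049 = 681.80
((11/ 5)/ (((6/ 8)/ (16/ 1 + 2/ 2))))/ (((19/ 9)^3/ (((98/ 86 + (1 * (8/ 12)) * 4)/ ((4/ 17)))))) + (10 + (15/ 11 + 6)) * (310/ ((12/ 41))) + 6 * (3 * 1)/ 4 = 899381260232/ 48664605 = 18481.22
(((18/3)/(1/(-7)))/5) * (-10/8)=21/2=10.50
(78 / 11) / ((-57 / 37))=-962 / 209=-4.60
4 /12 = 1 /3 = 0.33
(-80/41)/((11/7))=-1.24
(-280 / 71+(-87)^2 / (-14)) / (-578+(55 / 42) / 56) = 90941592 / 96517471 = 0.94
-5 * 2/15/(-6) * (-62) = -62/9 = -6.89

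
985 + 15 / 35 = 6898 / 7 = 985.43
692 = 692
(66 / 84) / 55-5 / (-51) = 401 / 3570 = 0.11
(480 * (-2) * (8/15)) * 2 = -1024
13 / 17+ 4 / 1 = 81 / 17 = 4.76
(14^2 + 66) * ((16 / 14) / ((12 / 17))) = 8908 / 21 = 424.19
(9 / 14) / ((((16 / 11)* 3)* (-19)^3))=-0.00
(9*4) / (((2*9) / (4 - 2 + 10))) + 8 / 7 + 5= 211 / 7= 30.14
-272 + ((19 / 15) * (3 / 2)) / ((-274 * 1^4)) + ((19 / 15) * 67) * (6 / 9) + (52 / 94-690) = -1048769341 / 1159020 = -904.88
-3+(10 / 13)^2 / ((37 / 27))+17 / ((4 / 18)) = 924591 / 12506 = 73.93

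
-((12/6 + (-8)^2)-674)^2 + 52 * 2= -369560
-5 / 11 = -0.45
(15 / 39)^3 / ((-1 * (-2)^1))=125 / 4394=0.03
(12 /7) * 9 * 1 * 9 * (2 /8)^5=243 /1792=0.14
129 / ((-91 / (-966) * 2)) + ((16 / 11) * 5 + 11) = 100524 / 143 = 702.97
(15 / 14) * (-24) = -180 / 7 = -25.71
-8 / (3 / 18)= -48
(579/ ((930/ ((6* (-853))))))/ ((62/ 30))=-1481661/ 961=-1541.79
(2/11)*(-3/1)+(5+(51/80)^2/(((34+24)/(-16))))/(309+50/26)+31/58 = 4898457/1031518400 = 0.00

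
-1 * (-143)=143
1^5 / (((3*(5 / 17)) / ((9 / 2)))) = 51 / 10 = 5.10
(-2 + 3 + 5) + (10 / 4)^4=721 / 16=45.06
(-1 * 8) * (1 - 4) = 24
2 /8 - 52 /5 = -203 /20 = -10.15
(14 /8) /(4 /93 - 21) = -651 /7796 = -0.08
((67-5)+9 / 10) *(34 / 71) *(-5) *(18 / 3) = -64158 / 71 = -903.63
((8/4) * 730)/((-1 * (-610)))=146/61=2.39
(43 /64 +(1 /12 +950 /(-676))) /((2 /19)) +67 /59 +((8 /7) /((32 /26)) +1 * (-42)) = -1235894641 /26802048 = -46.11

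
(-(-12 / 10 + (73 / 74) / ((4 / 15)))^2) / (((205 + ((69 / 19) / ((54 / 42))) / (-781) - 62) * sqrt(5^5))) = -609108348717 * sqrt(5) / 1742947826000000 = -0.00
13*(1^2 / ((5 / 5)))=13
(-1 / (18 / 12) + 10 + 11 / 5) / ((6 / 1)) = 1.92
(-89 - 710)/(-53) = 799/53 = 15.08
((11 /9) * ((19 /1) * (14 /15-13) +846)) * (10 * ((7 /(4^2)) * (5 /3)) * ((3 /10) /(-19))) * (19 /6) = -712327 /2592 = -274.82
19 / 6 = 3.17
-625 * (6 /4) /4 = -1875 /8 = -234.38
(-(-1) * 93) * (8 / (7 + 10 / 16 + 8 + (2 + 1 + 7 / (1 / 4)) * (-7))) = -3.69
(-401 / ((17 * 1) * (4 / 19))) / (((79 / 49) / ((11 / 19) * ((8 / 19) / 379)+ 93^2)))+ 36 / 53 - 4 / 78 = -48061001543429921 / 79959356724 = -601067.89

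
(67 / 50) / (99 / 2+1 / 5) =67 / 2485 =0.03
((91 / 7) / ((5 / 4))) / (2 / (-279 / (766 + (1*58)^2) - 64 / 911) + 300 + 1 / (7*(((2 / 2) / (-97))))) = 188729996 / 4929297235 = 0.04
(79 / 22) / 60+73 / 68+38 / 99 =102139 / 67320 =1.52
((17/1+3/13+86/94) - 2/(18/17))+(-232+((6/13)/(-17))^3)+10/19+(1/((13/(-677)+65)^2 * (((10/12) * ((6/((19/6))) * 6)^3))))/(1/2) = -2122352778809482968085819/9861458297127512924160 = -215.22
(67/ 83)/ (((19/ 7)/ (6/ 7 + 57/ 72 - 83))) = -915689/ 37848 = -24.19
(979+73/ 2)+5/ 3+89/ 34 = 52009/ 51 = 1019.78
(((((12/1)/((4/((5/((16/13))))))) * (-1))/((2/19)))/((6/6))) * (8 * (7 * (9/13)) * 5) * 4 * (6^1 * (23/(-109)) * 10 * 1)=123889500/109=1136600.92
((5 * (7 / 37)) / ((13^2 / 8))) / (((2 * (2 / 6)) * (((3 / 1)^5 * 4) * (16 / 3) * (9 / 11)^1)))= 385 / 24311664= 0.00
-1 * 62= -62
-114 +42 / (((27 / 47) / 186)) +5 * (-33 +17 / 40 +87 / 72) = 79967 / 6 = 13327.83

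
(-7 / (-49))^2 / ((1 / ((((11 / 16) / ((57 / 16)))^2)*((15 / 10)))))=121 / 106134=0.00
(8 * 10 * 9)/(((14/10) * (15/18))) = 4320/7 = 617.14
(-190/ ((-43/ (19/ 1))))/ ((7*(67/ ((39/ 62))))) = 70395/ 625177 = 0.11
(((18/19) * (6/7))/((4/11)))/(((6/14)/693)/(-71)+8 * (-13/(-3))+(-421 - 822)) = -4871097/2635777394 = -0.00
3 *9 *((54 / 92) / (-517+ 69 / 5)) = -3645 / 115736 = -0.03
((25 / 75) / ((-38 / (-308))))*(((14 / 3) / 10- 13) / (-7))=4136 / 855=4.84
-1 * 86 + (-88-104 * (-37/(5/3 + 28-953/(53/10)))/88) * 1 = -45769401/262603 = -174.29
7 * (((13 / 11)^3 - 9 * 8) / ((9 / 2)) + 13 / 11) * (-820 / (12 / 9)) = 248417155 / 3993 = 62213.16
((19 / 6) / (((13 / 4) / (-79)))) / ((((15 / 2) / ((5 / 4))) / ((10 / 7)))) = -15010 / 819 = -18.33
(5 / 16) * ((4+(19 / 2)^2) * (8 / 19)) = 1885 / 152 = 12.40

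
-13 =-13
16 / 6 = 2.67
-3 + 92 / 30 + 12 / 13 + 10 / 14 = 2326 / 1365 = 1.70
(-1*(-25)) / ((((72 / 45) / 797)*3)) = 4151.04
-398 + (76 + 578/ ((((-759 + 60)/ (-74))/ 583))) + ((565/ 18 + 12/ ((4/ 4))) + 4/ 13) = 1929840269/ 54522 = 35395.63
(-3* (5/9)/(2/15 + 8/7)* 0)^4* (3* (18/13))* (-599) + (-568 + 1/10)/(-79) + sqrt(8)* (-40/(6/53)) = 5679/790 - 2120* sqrt(2)/3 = -992.19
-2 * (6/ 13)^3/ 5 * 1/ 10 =-216/ 54925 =-0.00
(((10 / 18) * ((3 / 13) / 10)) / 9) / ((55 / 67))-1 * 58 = -2239313 / 38610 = -58.00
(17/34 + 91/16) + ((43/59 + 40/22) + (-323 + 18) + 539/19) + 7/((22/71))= -48397927/197296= -245.31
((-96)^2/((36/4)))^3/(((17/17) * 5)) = 1073741824/5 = 214748364.80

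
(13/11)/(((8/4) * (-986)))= -13/21692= -0.00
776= 776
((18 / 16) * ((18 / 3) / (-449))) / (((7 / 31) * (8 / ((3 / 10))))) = -0.00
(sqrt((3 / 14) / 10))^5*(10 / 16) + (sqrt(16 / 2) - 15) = -15 + 9*sqrt(105) / 2195200 + 2*sqrt(2) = -12.17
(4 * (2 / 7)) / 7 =8 / 49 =0.16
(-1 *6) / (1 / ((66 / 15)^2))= -2904 / 25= -116.16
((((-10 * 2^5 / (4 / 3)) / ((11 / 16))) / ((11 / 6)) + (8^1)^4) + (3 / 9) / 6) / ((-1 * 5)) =-8506489 / 10890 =-781.13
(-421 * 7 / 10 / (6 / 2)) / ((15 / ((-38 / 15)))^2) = -2127734 / 759375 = -2.80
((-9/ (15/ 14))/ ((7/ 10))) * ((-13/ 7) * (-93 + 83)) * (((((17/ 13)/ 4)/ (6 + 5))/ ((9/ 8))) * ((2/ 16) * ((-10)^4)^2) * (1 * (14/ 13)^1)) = -34000000000/ 429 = -79254079.25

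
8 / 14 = 0.57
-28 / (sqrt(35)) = -4 * sqrt(35) / 5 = -4.73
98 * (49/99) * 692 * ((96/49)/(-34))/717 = -1085056/402237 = -2.70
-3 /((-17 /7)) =21 /17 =1.24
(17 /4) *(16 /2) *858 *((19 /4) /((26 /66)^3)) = 383052483 /169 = 2266582.74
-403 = -403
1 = 1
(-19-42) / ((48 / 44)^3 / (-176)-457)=893101 / 6691045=0.13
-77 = -77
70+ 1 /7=491 /7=70.14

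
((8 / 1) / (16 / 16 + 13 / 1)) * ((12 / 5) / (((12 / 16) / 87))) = 5568 / 35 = 159.09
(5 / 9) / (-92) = -5 / 828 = -0.01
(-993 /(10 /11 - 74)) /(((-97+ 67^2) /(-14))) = -25487 /588528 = -0.04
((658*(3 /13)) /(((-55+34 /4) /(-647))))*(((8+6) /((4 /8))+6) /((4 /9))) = 65136078 /403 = 161627.99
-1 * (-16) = 16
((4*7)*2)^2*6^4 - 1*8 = 4064248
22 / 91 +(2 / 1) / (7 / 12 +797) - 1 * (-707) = 615982173 / 870961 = 707.24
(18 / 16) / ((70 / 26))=0.42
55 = 55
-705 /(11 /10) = -640.91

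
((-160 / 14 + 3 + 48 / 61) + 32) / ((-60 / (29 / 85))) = -100543 / 725900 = -0.14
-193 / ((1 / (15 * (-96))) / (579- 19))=155635200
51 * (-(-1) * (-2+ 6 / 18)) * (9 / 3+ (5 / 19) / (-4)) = -18955 / 76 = -249.41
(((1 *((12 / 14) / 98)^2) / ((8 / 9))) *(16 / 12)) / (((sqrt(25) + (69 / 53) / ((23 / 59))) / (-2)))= -1431 / 52000858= -0.00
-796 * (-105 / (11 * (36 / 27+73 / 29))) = 1454292 / 737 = 1973.26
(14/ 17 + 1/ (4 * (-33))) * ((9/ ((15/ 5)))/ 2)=1831/ 1496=1.22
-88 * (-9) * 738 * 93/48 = 1132461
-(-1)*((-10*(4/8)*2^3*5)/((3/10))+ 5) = -1985/3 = -661.67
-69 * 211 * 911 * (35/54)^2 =-5415826675/972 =-5571838.14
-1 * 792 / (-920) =99 / 115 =0.86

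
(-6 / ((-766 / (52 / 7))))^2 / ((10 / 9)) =109512 / 35938805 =0.00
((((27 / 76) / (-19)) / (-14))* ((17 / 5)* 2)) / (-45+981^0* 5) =-459 / 2021600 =-0.00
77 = 77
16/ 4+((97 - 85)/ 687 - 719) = -163731/ 229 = -714.98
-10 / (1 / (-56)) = 560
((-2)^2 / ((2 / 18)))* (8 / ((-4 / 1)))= -72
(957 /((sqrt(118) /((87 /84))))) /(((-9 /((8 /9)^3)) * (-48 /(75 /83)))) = 925100 * sqrt(118) /74968173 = 0.13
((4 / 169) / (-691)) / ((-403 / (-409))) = -1636 / 47061937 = -0.00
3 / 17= 0.18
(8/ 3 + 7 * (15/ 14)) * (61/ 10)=3721/ 60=62.02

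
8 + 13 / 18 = 157 / 18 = 8.72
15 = 15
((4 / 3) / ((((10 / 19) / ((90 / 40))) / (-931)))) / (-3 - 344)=53067 / 3470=15.29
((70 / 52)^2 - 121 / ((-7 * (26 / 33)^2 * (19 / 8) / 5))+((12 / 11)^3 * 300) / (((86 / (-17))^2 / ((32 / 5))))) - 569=-90975870293093 / 221265296252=-411.16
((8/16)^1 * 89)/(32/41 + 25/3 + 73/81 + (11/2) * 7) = 295569/322237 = 0.92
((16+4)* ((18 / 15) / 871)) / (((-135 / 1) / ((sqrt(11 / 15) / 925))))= -8* sqrt(165) / 543830625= -0.00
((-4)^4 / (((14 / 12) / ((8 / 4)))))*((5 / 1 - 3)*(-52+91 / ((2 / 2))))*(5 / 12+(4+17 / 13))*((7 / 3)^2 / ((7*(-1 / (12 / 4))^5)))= -37034496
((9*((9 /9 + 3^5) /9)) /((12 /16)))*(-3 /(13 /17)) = -16592 /13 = -1276.31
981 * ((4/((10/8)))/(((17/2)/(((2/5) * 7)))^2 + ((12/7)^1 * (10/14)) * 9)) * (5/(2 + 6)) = 1538208/15865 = 96.96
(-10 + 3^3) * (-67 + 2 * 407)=12699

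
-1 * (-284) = 284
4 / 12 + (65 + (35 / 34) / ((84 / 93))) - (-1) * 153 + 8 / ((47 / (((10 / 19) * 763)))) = 104868005 / 364344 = 287.83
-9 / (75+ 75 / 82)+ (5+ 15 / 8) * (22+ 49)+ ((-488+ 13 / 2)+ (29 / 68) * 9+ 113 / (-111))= 292150259 / 31324200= 9.33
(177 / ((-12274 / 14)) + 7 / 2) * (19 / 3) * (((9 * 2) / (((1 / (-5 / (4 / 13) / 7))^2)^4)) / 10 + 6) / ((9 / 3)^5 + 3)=1110003429680644801 / 8576968909651968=129.42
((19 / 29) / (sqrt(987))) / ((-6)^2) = 19*sqrt(987) / 1030428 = 0.00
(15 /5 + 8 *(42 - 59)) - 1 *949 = -1082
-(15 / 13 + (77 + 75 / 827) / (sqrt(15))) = -63754 *sqrt(15) / 12405 - 15 / 13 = -21.06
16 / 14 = 8 / 7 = 1.14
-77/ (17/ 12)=-924/ 17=-54.35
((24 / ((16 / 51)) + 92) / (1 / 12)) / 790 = 1011 / 395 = 2.56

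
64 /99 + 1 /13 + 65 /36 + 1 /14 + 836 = 30219803 /36036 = 838.60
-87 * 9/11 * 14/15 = -3654/55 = -66.44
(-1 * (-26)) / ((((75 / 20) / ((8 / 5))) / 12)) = 3328 / 25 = 133.12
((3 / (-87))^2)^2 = 1 / 707281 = 0.00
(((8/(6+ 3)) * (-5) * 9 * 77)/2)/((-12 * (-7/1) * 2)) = -55/6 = -9.17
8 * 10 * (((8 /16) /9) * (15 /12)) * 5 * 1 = 250 /9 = 27.78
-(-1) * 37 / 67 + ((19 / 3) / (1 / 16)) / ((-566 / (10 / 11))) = 243703 / 625713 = 0.39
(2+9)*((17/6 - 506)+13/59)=-1958473/354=-5532.41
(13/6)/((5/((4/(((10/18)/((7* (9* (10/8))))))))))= 245.70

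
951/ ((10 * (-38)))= -951/ 380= -2.50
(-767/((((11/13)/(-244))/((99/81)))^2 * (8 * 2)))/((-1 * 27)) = 482327183/2187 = 220542.84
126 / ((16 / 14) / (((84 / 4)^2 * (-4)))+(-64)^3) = -0.00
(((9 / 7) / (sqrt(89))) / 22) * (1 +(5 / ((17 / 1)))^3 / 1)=2061 * sqrt(89) / 3060799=0.01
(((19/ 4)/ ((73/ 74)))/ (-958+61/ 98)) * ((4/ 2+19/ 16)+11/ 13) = -28901033/ 1424608432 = -0.02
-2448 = -2448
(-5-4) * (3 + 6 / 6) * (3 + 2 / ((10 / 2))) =-612 / 5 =-122.40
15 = 15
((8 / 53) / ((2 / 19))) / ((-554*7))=-38 / 102767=-0.00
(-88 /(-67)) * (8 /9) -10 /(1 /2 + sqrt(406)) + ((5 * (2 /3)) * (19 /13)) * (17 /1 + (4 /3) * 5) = 115.98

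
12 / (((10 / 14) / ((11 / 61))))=924 / 305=3.03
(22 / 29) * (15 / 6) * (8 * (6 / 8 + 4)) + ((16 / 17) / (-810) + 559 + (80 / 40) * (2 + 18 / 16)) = 509000237 / 798660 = 637.32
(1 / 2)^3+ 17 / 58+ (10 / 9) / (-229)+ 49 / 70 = 2661517 / 2390760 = 1.11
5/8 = 0.62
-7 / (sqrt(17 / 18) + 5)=-630 / 433 + 21 * sqrt(34) / 433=-1.17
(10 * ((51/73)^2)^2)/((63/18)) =135304020/198787687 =0.68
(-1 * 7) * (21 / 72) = -2.04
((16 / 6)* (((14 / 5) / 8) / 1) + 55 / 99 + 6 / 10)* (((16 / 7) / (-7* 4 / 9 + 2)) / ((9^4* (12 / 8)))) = -1504 / 3444525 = -0.00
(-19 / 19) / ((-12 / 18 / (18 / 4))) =27 / 4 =6.75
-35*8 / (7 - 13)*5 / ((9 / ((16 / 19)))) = 11200 / 513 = 21.83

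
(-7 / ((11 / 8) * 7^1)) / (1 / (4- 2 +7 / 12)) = -62 / 33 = -1.88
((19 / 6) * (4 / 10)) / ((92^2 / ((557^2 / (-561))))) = -5894731 / 71224560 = -0.08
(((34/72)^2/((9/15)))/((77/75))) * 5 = 180625/99792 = 1.81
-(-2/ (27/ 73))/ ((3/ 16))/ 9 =2336/ 729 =3.20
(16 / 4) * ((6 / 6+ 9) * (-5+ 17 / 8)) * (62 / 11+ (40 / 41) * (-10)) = 213670 / 451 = 473.77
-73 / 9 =-8.11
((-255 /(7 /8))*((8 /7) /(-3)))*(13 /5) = 14144 /49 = 288.65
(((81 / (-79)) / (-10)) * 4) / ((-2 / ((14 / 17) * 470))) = -106596 / 1343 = -79.37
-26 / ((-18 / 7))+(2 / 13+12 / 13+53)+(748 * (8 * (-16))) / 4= -23871.81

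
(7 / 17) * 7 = 49 / 17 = 2.88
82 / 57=1.44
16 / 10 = 8 / 5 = 1.60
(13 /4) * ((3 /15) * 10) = 13 /2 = 6.50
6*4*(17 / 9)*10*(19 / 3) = 25840 / 9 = 2871.11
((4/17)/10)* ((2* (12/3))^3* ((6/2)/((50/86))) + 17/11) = 1453906/23375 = 62.20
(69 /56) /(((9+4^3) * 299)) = 3 /53144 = 0.00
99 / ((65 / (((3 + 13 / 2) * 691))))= 1299771 / 130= 9998.24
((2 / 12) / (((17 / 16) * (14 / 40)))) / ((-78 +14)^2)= 5 / 45696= 0.00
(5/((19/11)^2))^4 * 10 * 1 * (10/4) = 3349357515625/16983563041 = 197.21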